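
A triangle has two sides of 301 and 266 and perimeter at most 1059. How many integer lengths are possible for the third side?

457

Triangle inequality: 35 < x < 567. Perimeter ≤ 1059 gives x ≤ 1059 − 301 − 266 = 492.
So 35 < x ≤ 492; integers 36 through 492: 457 values.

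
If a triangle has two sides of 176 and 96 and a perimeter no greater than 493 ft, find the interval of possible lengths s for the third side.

80 < s ≤ 221

Triangle inequality alone gives 80 < s < 272.
The perimeter condition gives s ≤ 493 − 176 − 96 = 221.
Intersecting the two: 80 < s ≤ 221.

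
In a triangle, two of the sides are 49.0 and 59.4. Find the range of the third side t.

10.4 < t < 108.4

By the triangle inequality, t must be less than 49.0 + 59.4 = 108.4 and greater than |49.0 − 59.4| = 10.4.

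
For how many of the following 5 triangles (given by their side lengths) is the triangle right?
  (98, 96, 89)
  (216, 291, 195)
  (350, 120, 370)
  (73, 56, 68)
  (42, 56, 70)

(98,96,89): 89²+96² = 17137 > 9604 = 98² → acute
(216,291,195): 195²+216² = 84681 = 291² → right
(350,120,370): 120²+350² = 136900 = 370² → right
(73,56,68): 56²+68² = 7760 > 5329 = 73² → acute
(42,56,70): 42²+56² = 4900 = 70² → right
3 of the 5 are right.

3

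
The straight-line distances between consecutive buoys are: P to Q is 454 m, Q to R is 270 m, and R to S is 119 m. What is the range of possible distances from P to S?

65 ≤ PS ≤ 843 m

The maximum is all hops collinear in one direction: 454 + 270 + 119 = 843.
The longest hop is 454; the others sum to 389. Folding the others back against it leaves at least 454 − 389 = 65.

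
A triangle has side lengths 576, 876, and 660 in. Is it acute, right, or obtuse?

right

Compare the square of the longest side to the sum of squares of the other two: 576² + 660² = 767376 = 876².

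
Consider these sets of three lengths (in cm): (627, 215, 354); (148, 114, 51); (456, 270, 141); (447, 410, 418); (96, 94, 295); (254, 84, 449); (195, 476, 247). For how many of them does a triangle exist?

2

(215,354,627): 215+354 ≤ 627 → not valid
(51,114,148): 51+114 > 148 → valid
(141,270,456): 141+270 ≤ 456 → not valid
(410,418,447): 410+418 > 447 → valid
(94,96,295): 94+96 ≤ 295 → not valid
(84,254,449): 84+254 ≤ 449 → not valid
(195,247,476): 195+247 ≤ 476 → not valid
2 of the 7 triples form a triangle.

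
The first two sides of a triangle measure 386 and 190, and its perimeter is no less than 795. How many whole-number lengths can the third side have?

Triangle inequality: 196 < x < 576. Perimeter ≥ 795 gives x ≥ 795 − 386 − 190 = 219.
So 219 ≤ x < 576; integers 219 through 575: 357 values.

357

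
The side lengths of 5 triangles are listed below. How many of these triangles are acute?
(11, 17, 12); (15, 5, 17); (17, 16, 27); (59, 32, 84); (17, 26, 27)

(11,17,12): 11²+12² = 265 < 289 = 17² → obtuse
(15,5,17): 5²+15² = 250 < 289 = 17² → obtuse
(17,16,27): 16²+17² = 545 < 729 = 27² → obtuse
(59,32,84): 32²+59² = 4505 < 7056 = 84² → obtuse
(17,26,27): 17²+26² = 965 > 729 = 27² → acute
1 of the 5 is acute.

1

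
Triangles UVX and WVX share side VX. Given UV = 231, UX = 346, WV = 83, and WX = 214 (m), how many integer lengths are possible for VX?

From triangle UVX: 115 < VX < 577.
From triangle WVX: 131 < VX < 297.
Intersection: 131 < VX < 297, so integers 132 through 296: 165 values.

165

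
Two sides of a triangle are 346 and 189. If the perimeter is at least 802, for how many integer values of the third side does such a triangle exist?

Triangle inequality: 157 < x < 535. Perimeter ≥ 802 gives x ≥ 802 − 346 − 189 = 267.
So 267 ≤ x < 535; integers 267 through 534: 268 values.

268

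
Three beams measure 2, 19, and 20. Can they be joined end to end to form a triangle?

Yes

The longest side is 20, and the other two sum to 21.
Since 21 > 20, the triangle inequality holds.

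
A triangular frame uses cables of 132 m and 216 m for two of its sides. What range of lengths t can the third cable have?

84 < t < 348 (m)

By the triangle inequality, t must be less than 132 + 216 = 348 and greater than |132 − 216| = 84.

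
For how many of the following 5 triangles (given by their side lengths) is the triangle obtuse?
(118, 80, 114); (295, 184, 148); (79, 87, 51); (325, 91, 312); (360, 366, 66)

(118,80,114): 80²+114² = 19396 > 13924 = 118² → acute
(295,184,148): 148²+184² = 55760 < 87025 = 295² → obtuse
(79,87,51): 51²+79² = 8842 > 7569 = 87² → acute
(325,91,312): 91²+312² = 105625 = 325² → right
(360,366,66): 66²+360² = 133956 = 366² → right
1 of the 5 is obtuse.

1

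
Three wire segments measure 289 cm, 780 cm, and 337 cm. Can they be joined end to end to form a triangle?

The longest side is 780, but the other two sum to only 626.
626 < 780, so the triangle inequality fails.

No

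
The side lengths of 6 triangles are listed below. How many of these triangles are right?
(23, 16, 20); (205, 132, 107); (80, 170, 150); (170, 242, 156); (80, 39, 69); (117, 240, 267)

(23,16,20): 16²+20² = 656 > 529 = 23² → acute
(205,132,107): 107²+132² = 28873 < 42025 = 205² → obtuse
(80,170,150): 80²+150² = 28900 = 170² → right
(170,242,156): 156²+170² = 53236 < 58564 = 242² → obtuse
(80,39,69): 39²+69² = 6282 < 6400 = 80² → obtuse
(117,240,267): 117²+240² = 71289 = 267² → right
2 of the 6 are right.

2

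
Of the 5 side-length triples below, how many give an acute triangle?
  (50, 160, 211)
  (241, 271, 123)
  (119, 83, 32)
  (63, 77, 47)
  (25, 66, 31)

1

(50,160,211): 50+160 ≤ 211, not a triangle
(241,271,123): 123²+241² = 73210 < 73441 = 271² → obtuse
(119,83,32): 32+83 ≤ 119, not a triangle
(63,77,47): 47²+63² = 6178 > 5929 = 77² → acute
(25,66,31): 25+31 ≤ 66, not a triangle
1 of the 5 is acute.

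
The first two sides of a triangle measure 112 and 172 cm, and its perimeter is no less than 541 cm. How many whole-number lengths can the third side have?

27

Triangle inequality: 60 < x < 284. Perimeter ≥ 541 gives x ≥ 541 − 112 − 172 = 257.
So 257 ≤ x < 284; integers 257 through 283: 27 values.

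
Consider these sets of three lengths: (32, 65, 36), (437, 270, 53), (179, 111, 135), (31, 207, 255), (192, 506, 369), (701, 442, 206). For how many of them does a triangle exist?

(32,36,65): 32+36 > 65 → valid
(53,270,437): 53+270 ≤ 437 → not valid
(111,135,179): 111+135 > 179 → valid
(31,207,255): 31+207 ≤ 255 → not valid
(192,369,506): 192+369 > 506 → valid
(206,442,701): 206+442 ≤ 701 → not valid
3 of the 6 triples form a triangle.

3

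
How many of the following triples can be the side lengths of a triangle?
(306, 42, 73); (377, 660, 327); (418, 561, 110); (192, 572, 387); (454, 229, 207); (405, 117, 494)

3

(42,73,306): 42+73 ≤ 306 → not valid
(327,377,660): 327+377 > 660 → valid
(110,418,561): 110+418 ≤ 561 → not valid
(192,387,572): 192+387 > 572 → valid
(207,229,454): 207+229 ≤ 454 → not valid
(117,405,494): 117+405 > 494 → valid
3 of the 6 triples form a triangle.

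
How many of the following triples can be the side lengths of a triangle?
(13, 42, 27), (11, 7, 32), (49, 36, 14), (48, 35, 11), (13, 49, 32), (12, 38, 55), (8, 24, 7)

(13,27,42): 13+27 ≤ 42 → not valid
(7,11,32): 7+11 ≤ 32 → not valid
(14,36,49): 14+36 > 49 → valid
(11,35,48): 11+35 ≤ 48 → not valid
(13,32,49): 13+32 ≤ 49 → not valid
(12,38,55): 12+38 ≤ 55 → not valid
(7,8,24): 7+8 ≤ 24 → not valid
1 of the 7 triples forms a triangle.

1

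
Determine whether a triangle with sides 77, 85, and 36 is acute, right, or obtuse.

Compare the square of the longest side to the sum of squares of the other two: 36² + 77² = 7225 = 85².

right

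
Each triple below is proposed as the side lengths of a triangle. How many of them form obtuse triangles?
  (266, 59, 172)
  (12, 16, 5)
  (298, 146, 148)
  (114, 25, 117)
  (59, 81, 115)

3

(266,59,172): 59+172 ≤ 266, not a triangle
(12,16,5): 5²+12² = 169 < 256 = 16² → obtuse
(298,146,148): 146+148 ≤ 298, not a triangle
(114,25,117): 25²+114² = 13621 < 13689 = 117² → obtuse
(59,81,115): 59²+81² = 10042 < 13225 = 115² → obtuse
3 of the 5 are obtuse.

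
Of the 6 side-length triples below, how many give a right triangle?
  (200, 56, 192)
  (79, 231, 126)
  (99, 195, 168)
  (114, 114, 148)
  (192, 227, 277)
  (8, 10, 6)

3

(200,56,192): 56²+192² = 40000 = 200² → right
(79,231,126): 79+126 ≤ 231, not a triangle
(99,195,168): 99²+168² = 38025 = 195² → right
(114,114,148): 114²+114² = 25992 > 21904 = 148² → acute
(192,227,277): 192²+227² = 88393 > 76729 = 277² → acute
(8,10,6): 6²+8² = 100 = 10² → right
3 of the 6 are right.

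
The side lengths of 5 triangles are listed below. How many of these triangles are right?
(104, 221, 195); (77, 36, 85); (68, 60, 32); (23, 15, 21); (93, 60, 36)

3

(104,221,195): 104²+195² = 48841 = 221² → right
(77,36,85): 36²+77² = 7225 = 85² → right
(68,60,32): 32²+60² = 4624 = 68² → right
(23,15,21): 15²+21² = 666 > 529 = 23² → acute
(93,60,36): 36²+60² = 4896 < 8649 = 93² → obtuse
3 of the 5 are right.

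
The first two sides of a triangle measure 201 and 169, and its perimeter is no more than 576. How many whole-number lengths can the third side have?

Triangle inequality: 32 < x < 370. Perimeter ≤ 576 gives x ≤ 576 − 201 − 169 = 206.
So 32 < x ≤ 206; integers 33 through 206: 174 values.

174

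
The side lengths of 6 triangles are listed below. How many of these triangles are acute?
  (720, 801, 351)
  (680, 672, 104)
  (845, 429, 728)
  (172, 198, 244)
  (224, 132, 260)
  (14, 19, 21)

(720,801,351): 351²+720² = 641601 = 801² → right
(680,672,104): 104²+672² = 462400 = 680² → right
(845,429,728): 429²+728² = 714025 = 845² → right
(172,198,244): 172²+198² = 68788 > 59536 = 244² → acute
(224,132,260): 132²+224² = 67600 = 260² → right
(14,19,21): 14²+19² = 557 > 441 = 21² → acute
2 of the 6 are acute.

2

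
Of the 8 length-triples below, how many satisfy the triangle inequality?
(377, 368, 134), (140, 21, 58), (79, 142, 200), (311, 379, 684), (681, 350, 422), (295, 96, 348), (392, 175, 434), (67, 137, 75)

7

(134,368,377): 134+368 > 377 → valid
(21,58,140): 21+58 ≤ 140 → not valid
(79,142,200): 79+142 > 200 → valid
(311,379,684): 311+379 > 684 → valid
(350,422,681): 350+422 > 681 → valid
(96,295,348): 96+295 > 348 → valid
(175,392,434): 175+392 > 434 → valid
(67,75,137): 67+75 > 137 → valid
7 of the 8 triples form a triangle.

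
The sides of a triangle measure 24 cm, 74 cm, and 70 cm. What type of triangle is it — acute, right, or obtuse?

Compare the square of the longest side to the sum of squares of the other two: 24² + 70² = 5476 = 74².

right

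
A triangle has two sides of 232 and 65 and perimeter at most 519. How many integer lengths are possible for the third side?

Triangle inequality: 167 < x < 297. Perimeter ≤ 519 gives x ≤ 519 − 232 − 65 = 222.
So 167 < x ≤ 222; integers 168 through 222: 55 values.

55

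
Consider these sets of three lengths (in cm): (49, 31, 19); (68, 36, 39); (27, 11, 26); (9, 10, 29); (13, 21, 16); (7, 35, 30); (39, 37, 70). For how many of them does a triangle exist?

(19,31,49): 19+31 > 49 → valid
(36,39,68): 36+39 > 68 → valid
(11,26,27): 11+26 > 27 → valid
(9,10,29): 9+10 ≤ 29 → not valid
(13,16,21): 13+16 > 21 → valid
(7,30,35): 7+30 > 35 → valid
(37,39,70): 37+39 > 70 → valid
6 of the 7 triples form a triangle.

6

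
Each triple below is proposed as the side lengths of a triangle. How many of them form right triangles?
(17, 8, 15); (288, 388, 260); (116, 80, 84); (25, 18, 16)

3

(17,8,15): 8²+15² = 289 = 17² → right
(288,388,260): 260²+288² = 150544 = 388² → right
(116,80,84): 80²+84² = 13456 = 116² → right
(25,18,16): 16²+18² = 580 < 625 = 25² → obtuse
3 of the 4 are right.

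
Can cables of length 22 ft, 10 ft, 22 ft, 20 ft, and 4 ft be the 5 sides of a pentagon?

Yes

A pentagon exists iff every side is shorter than the sum of the others — equivalently, the longest side is less than the sum of the rest.
Longest side 22 < 56 (sum of the remaining 4), so yes.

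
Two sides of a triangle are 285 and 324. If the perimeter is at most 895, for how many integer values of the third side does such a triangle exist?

247

Triangle inequality: 39 < x < 609. Perimeter ≤ 895 gives x ≤ 895 − 285 − 324 = 286.
So 39 < x ≤ 286; integers 40 through 286: 247 values.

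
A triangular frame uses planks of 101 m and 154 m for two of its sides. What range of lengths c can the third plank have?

By the triangle inequality, c must be less than 101 + 154 = 255 and greater than |101 − 154| = 53.

53 < c < 255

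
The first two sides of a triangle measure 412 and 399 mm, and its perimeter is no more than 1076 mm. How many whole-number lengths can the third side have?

252

Triangle inequality: 13 < x < 811. Perimeter ≤ 1076 gives x ≤ 1076 − 412 − 399 = 265.
So 13 < x ≤ 265; integers 14 through 265: 252 values.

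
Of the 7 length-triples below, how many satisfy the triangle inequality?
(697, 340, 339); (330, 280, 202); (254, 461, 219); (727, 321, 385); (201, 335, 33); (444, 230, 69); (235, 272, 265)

(339,340,697): 339+340 ≤ 697 → not valid
(202,280,330): 202+280 > 330 → valid
(219,254,461): 219+254 > 461 → valid
(321,385,727): 321+385 ≤ 727 → not valid
(33,201,335): 33+201 ≤ 335 → not valid
(69,230,444): 69+230 ≤ 444 → not valid
(235,265,272): 235+265 > 272 → valid
3 of the 7 triples form a triangle.

3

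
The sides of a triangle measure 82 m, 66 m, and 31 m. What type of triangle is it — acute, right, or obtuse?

Compare the square of the longest side to the sum of squares of the other two: 31² + 66² = 5317 < 6724 = 82².

obtuse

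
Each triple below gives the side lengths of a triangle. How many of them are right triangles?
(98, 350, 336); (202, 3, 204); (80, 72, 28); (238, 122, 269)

(98,350,336): 98²+336² = 122500 = 350² → right
(202,3,204): 3²+202² = 40813 < 41616 = 204² → obtuse
(80,72,28): 28²+72² = 5968 < 6400 = 80² → obtuse
(238,122,269): 122²+238² = 71528 < 72361 = 269² → obtuse
1 of the 4 is right.

1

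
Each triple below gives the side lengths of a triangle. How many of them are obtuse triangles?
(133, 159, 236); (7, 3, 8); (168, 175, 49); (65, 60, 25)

(133,159,236): 133²+159² = 42970 < 55696 = 236² → obtuse
(7,3,8): 3²+7² = 58 < 64 = 8² → obtuse
(168,175,49): 49²+168² = 30625 = 175² → right
(65,60,25): 25²+60² = 4225 = 65² → right
2 of the 4 are obtuse.

2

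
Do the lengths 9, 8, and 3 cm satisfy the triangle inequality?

The longest side is 9, and the other two sum to 11.
Since 11 > 9, the triangle inequality holds.

Yes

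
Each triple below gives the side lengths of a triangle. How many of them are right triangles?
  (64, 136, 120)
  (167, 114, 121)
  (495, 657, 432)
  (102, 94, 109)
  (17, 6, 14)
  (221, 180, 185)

(64,136,120): 64²+120² = 18496 = 136² → right
(167,114,121): 114²+121² = 27637 < 27889 = 167² → obtuse
(495,657,432): 432²+495² = 431649 = 657² → right
(102,94,109): 94²+102² = 19240 > 11881 = 109² → acute
(17,6,14): 6²+14² = 232 < 289 = 17² → obtuse
(221,180,185): 180²+185² = 66625 > 48841 = 221² → acute
2 of the 6 are right.

2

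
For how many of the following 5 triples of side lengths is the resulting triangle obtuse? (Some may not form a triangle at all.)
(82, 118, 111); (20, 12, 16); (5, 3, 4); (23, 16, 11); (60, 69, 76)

1

(82,118,111): 82²+111² = 19045 > 13924 = 118² → acute
(20,12,16): 12²+16² = 400 = 20² → right
(5,3,4): 3²+4² = 25 = 5² → right
(23,16,11): 11²+16² = 377 < 529 = 23² → obtuse
(60,69,76): 60²+69² = 8361 > 5776 = 76² → acute
1 of the 5 is obtuse.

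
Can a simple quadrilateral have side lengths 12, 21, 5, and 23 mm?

A quadrilateral exists iff every side is shorter than the sum of the others — equivalently, the longest side is less than the sum of the rest.
Longest side 23 < 38 (sum of the remaining 3), so yes.

Yes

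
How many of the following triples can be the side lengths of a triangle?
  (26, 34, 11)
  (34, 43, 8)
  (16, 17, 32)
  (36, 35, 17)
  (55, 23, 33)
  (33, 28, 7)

(11,26,34): 11+26 > 34 → valid
(8,34,43): 8+34 ≤ 43 → not valid
(16,17,32): 16+17 > 32 → valid
(17,35,36): 17+35 > 36 → valid
(23,33,55): 23+33 > 55 → valid
(7,28,33): 7+28 > 33 → valid
5 of the 6 triples form a triangle.

5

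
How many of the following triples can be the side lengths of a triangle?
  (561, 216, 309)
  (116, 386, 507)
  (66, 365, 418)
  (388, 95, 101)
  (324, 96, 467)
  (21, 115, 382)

1

(216,309,561): 216+309 ≤ 561 → not valid
(116,386,507): 116+386 ≤ 507 → not valid
(66,365,418): 66+365 > 418 → valid
(95,101,388): 95+101 ≤ 388 → not valid
(96,324,467): 96+324 ≤ 467 → not valid
(21,115,382): 21+115 ≤ 382 → not valid
1 of the 6 triples forms a triangle.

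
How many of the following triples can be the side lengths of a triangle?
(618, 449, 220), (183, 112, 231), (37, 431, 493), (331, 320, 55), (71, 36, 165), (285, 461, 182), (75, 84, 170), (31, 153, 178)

(220,449,618): 220+449 > 618 → valid
(112,183,231): 112+183 > 231 → valid
(37,431,493): 37+431 ≤ 493 → not valid
(55,320,331): 55+320 > 331 → valid
(36,71,165): 36+71 ≤ 165 → not valid
(182,285,461): 182+285 > 461 → valid
(75,84,170): 75+84 ≤ 170 → not valid
(31,153,178): 31+153 > 178 → valid
5 of the 8 triples form a triangle.

5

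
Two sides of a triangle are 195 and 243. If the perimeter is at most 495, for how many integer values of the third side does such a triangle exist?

Triangle inequality: 48 < x < 438. Perimeter ≤ 495 gives x ≤ 495 − 195 − 243 = 57.
So 48 < x ≤ 57; integers 49 through 57: 9 values.

9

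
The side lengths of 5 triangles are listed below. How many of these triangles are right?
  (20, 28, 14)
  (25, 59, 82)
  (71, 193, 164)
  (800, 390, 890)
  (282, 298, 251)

1

(20,28,14): 14²+20² = 596 < 784 = 28² → obtuse
(25,59,82): 25²+59² = 4106 < 6724 = 82² → obtuse
(71,193,164): 71²+164² = 31937 < 37249 = 193² → obtuse
(800,390,890): 390²+800² = 792100 = 890² → right
(282,298,251): 251²+282² = 142525 > 88804 = 298² → acute
1 of the 5 is right.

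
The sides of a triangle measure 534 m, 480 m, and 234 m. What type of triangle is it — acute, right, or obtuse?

Compare the square of the longest side to the sum of squares of the other two: 234² + 480² = 285156 = 534².

right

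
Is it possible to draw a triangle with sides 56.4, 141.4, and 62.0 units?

The longest side is 141.4, but the other two sum to only 118.4.
118.4 < 141.4, so the triangle inequality fails.

No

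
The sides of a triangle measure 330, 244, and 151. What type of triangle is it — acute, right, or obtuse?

obtuse

Compare the square of the longest side to the sum of squares of the other two: 151² + 244² = 82337 < 108900 = 330².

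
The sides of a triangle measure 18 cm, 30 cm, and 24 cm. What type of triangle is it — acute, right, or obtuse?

Compare the square of the longest side to the sum of squares of the other two: 18² + 24² = 900 = 30².

right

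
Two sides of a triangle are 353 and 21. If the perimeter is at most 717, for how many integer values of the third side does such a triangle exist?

Triangle inequality: 332 < x < 374. Perimeter ≤ 717 gives x ≤ 717 − 353 − 21 = 343.
So 332 < x ≤ 343; integers 333 through 343: 11 values.

11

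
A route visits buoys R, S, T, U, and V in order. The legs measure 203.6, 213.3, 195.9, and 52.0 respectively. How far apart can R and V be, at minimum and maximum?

0 ≤ RV ≤ 664.8

The maximum is all hops collinear in one direction: 203.6 + 213.3 + 195.9 + 52.0 = 664.8.
The longest hop is 213.3; the others sum to 451.5. Since 213.3 ≤ 451.5, the path can fold back on itself completely, so the minimum distance is 0.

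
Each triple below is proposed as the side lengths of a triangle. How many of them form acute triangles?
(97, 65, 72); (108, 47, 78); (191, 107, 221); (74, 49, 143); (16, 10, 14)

1

(97,65,72): 65²+72² = 9409 = 97² → right
(108,47,78): 47²+78² = 8293 < 11664 = 108² → obtuse
(191,107,221): 107²+191² = 47930 < 48841 = 221² → obtuse
(74,49,143): 49+74 ≤ 143, not a triangle
(16,10,14): 10²+14² = 296 > 256 = 16² → acute
1 of the 5 is acute.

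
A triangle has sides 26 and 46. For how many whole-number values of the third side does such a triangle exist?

51

The third side lies in the open interval (20, 72).
Integers from 21 to 71 inclusive: 71 − 21 + 1 = 51.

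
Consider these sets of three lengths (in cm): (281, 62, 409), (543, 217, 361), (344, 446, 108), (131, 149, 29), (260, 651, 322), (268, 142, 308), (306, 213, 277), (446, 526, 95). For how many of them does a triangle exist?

(62,281,409): 62+281 ≤ 409 → not valid
(217,361,543): 217+361 > 543 → valid
(108,344,446): 108+344 > 446 → valid
(29,131,149): 29+131 > 149 → valid
(260,322,651): 260+322 ≤ 651 → not valid
(142,268,308): 142+268 > 308 → valid
(213,277,306): 213+277 > 306 → valid
(95,446,526): 95+446 > 526 → valid
6 of the 8 triples form a triangle.

6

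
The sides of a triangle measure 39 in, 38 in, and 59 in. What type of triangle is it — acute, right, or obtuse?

Compare the square of the longest side to the sum of squares of the other two: 38² + 39² = 2965 < 3481 = 59².

obtuse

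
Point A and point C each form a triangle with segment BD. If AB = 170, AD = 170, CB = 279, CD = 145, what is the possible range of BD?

134 < BD < 340

From triangle ABD: |170 − 170| < BD < 170 + 170, i.e. 0 < BD < 340.
From triangle CBD: 134 < BD < 424.
Both must hold, so BD lies in the intersection.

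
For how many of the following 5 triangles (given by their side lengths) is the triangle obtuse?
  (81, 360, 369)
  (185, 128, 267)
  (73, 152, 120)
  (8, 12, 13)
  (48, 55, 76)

(81,360,369): 81²+360² = 136161 = 369² → right
(185,128,267): 128²+185² = 50609 < 71289 = 267² → obtuse
(73,152,120): 73²+120² = 19729 < 23104 = 152² → obtuse
(8,12,13): 8²+12² = 208 > 169 = 13² → acute
(48,55,76): 48²+55² = 5329 < 5776 = 76² → obtuse
3 of the 5 are obtuse.

3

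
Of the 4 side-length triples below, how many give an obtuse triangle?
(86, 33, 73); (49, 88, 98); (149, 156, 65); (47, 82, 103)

2

(86,33,73): 33²+73² = 6418 < 7396 = 86² → obtuse
(49,88,98): 49²+88² = 10145 > 9604 = 98² → acute
(149,156,65): 65²+149² = 26426 > 24336 = 156² → acute
(47,82,103): 47²+82² = 8933 < 10609 = 103² → obtuse
2 of the 4 are obtuse.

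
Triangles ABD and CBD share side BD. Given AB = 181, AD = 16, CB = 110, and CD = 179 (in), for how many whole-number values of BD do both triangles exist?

From triangle ABD: 165 < BD < 197.
From triangle CBD: 69 < BD < 289.
Intersection: 165 < BD < 197, so integers 166 through 196: 31 values.

31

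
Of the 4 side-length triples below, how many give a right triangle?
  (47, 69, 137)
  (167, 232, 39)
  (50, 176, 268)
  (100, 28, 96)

(47,69,137): 47+69 ≤ 137, not a triangle
(167,232,39): 39+167 ≤ 232, not a triangle
(50,176,268): 50+176 ≤ 268, not a triangle
(100,28,96): 28²+96² = 10000 = 100² → right
1 of the 4 is right.

1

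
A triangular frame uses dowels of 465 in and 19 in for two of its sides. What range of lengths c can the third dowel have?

446 < c < 484

By the triangle inequality, c must be less than 465 + 19 = 484 and greater than |465 − 19| = 446.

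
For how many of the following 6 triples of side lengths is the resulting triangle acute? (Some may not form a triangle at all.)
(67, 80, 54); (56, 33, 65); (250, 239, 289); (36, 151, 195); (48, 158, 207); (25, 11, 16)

(67,80,54): 54²+67² = 7405 > 6400 = 80² → acute
(56,33,65): 33²+56² = 4225 = 65² → right
(250,239,289): 239²+250² = 119621 > 83521 = 289² → acute
(36,151,195): 36+151 ≤ 195, not a triangle
(48,158,207): 48+158 ≤ 207, not a triangle
(25,11,16): 11²+16² = 377 < 625 = 25² → obtuse
2 of the 6 are acute.

2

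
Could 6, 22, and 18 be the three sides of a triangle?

The longest side is 22, and the other two sum to 24.
Since 24 > 22, the triangle inequality holds.

Yes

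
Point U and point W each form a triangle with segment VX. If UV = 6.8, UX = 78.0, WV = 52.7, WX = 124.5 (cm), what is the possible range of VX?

From triangle UVX: |6.8 − 78.0| < VX < 6.8 + 78.0, i.e. 71.2 < VX < 84.8.
From triangle WVX: 71.8 < VX < 177.2.
Both must hold, so VX lies in the intersection.

71.8 < VX < 84.8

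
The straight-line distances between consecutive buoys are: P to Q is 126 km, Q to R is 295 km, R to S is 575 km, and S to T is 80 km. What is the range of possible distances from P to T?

74 ≤ PT ≤ 1076 km

The maximum is all hops collinear in one direction: 126 + 295 + 575 + 80 = 1076.
The longest hop is 575; the others sum to 501. Folding the others back against it leaves at least 575 − 501 = 74.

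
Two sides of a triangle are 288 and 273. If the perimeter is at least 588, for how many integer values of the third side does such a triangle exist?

534

Triangle inequality: 15 < x < 561. Perimeter ≥ 588 gives x ≥ 588 − 288 − 273 = 27.
So 27 ≤ x < 561; integers 27 through 560: 534 values.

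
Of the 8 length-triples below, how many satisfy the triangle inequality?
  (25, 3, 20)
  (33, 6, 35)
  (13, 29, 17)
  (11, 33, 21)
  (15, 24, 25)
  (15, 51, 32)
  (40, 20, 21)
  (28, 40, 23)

(3,20,25): 3+20 ≤ 25 → not valid
(6,33,35): 6+33 > 35 → valid
(13,17,29): 13+17 > 29 → valid
(11,21,33): 11+21 ≤ 33 → not valid
(15,24,25): 15+24 > 25 → valid
(15,32,51): 15+32 ≤ 51 → not valid
(20,21,40): 20+21 > 40 → valid
(23,28,40): 23+28 > 40 → valid
5 of the 8 triples form a triangle.

5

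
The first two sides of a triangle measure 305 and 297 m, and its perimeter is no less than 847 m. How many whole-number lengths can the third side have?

357

Triangle inequality: 8 < x < 602. Perimeter ≥ 847 gives x ≥ 847 − 305 − 297 = 245.
So 245 ≤ x < 602; integers 245 through 601: 357 values.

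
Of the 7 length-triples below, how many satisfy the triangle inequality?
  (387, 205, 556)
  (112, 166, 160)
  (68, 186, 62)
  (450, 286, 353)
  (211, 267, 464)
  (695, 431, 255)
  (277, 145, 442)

(205,387,556): 205+387 > 556 → valid
(112,160,166): 112+160 > 166 → valid
(62,68,186): 62+68 ≤ 186 → not valid
(286,353,450): 286+353 > 450 → valid
(211,267,464): 211+267 > 464 → valid
(255,431,695): 255+431 ≤ 695 → not valid
(145,277,442): 145+277 ≤ 442 → not valid
4 of the 7 triples form a triangle.

4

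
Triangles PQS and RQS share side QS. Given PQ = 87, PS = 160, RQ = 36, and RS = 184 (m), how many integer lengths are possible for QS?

From triangle PQS: 73 < QS < 247.
From triangle RQS: 148 < QS < 220.
Intersection: 148 < QS < 220, so integers 149 through 219: 71 values.

71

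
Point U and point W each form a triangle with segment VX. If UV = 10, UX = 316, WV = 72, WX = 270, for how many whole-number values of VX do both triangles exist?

From triangle UVX: 306 < VX < 326.
From triangle WVX: 198 < VX < 342.
Intersection: 306 < VX < 326, so integers 307 through 325: 19 values.

19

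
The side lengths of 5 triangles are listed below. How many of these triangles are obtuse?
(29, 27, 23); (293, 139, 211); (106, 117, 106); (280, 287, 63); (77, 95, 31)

(29,27,23): 23²+27² = 1258 > 841 = 29² → acute
(293,139,211): 139²+211² = 63842 < 85849 = 293² → obtuse
(106,117,106): 106²+106² = 22472 > 13689 = 117² → acute
(280,287,63): 63²+280² = 82369 = 287² → right
(77,95,31): 31²+77² = 6890 < 9025 = 95² → obtuse
2 of the 5 are obtuse.

2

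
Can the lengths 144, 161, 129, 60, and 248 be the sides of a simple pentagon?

A pentagon exists iff every side is shorter than the sum of the others — equivalently, the longest side is less than the sum of the rest.
Longest side 248 < 494 (sum of the remaining 4), so yes.

Yes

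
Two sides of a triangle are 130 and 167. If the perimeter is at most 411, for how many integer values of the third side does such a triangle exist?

Triangle inequality: 37 < x < 297. Perimeter ≤ 411 gives x ≤ 411 − 130 − 167 = 114.
So 37 < x ≤ 114; integers 38 through 114: 77 values.

77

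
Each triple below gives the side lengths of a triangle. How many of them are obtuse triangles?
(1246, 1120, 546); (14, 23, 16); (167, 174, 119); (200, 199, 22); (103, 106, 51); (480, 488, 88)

1

(1246,1120,546): 546²+1120² = 1552516 = 1246² → right
(14,23,16): 14²+16² = 452 < 529 = 23² → obtuse
(167,174,119): 119²+167² = 42050 > 30276 = 174² → acute
(200,199,22): 22²+199² = 40085 > 40000 = 200² → acute
(103,106,51): 51²+103² = 13210 > 11236 = 106² → acute
(480,488,88): 88²+480² = 238144 = 488² → right
1 of the 6 is obtuse.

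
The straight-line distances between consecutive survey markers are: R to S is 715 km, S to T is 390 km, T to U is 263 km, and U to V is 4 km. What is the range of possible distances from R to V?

The maximum is all hops collinear in one direction: 715 + 390 + 263 + 4 = 1372.
The longest hop is 715; the others sum to 657. Folding the others back against it leaves at least 715 − 657 = 58.

58 ≤ RV ≤ 1372 km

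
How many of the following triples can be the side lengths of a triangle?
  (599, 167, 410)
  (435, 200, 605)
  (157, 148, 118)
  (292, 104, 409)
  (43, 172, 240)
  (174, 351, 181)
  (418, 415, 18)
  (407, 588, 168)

(167,410,599): 167+410 ≤ 599 → not valid
(200,435,605): 200+435 > 605 → valid
(118,148,157): 118+148 > 157 → valid
(104,292,409): 104+292 ≤ 409 → not valid
(43,172,240): 43+172 ≤ 240 → not valid
(174,181,351): 174+181 > 351 → valid
(18,415,418): 18+415 > 418 → valid
(168,407,588): 168+407 ≤ 588 → not valid
4 of the 8 triples form a triangle.

4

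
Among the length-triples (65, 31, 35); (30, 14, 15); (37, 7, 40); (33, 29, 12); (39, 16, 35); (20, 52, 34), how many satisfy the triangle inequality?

5

(31,35,65): 31+35 > 65 → valid
(14,15,30): 14+15 ≤ 30 → not valid
(7,37,40): 7+37 > 40 → valid
(12,29,33): 12+29 > 33 → valid
(16,35,39): 16+35 > 39 → valid
(20,34,52): 20+34 > 52 → valid
5 of the 6 triples form a triangle.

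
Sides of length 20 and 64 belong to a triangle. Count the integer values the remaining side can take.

39

The third side lies in the open interval (44, 84).
Integers from 45 to 83 inclusive: 83 − 45 + 1 = 39.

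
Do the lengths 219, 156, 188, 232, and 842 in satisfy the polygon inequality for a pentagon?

For a pentagon, each side must be shorter than the sum of the others.
Here the longest side is 842, but the remaining 4 sides sum to only 795.

No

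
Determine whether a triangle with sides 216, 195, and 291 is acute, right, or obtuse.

right

Compare the square of the longest side to the sum of squares of the other two: 195² + 216² = 84681 = 291².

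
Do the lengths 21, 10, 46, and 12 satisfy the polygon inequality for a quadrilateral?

No

For a quadrilateral, each side must be shorter than the sum of the others.
Here the longest side is 46, but the remaining 3 sides sum to only 43.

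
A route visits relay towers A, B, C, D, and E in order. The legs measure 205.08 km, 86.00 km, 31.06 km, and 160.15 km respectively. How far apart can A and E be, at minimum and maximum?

The maximum is all hops collinear in one direction: 205.08 + 86.00 + 31.06 + 160.15 = 482.29.
The longest hop is 205.08; the others sum to 277.21. Since 205.08 ≤ 277.21, the path can fold back on itself completely, so the minimum distance is 0.

0 ≤ AE ≤ 482.29 km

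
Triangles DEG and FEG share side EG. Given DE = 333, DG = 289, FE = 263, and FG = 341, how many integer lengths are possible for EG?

525

From triangle DEG: 44 < EG < 622.
From triangle FEG: 78 < EG < 604.
Intersection: 78 < EG < 604, so integers 79 through 603: 525 values.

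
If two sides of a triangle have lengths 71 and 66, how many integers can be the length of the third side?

The third side lies in the open interval (5, 137).
Integers from 6 to 136 inclusive: 136 − 6 + 1 = 131.

131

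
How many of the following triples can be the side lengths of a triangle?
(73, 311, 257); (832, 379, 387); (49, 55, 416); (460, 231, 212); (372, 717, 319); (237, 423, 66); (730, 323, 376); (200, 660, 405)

(73,257,311): 73+257 > 311 → valid
(379,387,832): 379+387 ≤ 832 → not valid
(49,55,416): 49+55 ≤ 416 → not valid
(212,231,460): 212+231 ≤ 460 → not valid
(319,372,717): 319+372 ≤ 717 → not valid
(66,237,423): 66+237 ≤ 423 → not valid
(323,376,730): 323+376 ≤ 730 → not valid
(200,405,660): 200+405 ≤ 660 → not valid
1 of the 8 triples forms a triangle.

1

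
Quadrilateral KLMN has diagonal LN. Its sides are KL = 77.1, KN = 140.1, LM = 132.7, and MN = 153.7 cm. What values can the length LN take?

From triangle KLN: |77.1 − 140.1| < LN < 77.1 + 140.1, i.e. 63.0 < LN < 217.2.
From triangle MLN: 21.0 < LN < 286.4.
Both must hold, so LN lies in the intersection.

63.0 < LN < 217.2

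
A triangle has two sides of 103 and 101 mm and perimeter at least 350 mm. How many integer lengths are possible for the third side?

Triangle inequality: 2 < x < 204. Perimeter ≥ 350 gives x ≥ 350 − 103 − 101 = 146.
So 146 ≤ x < 204; integers 146 through 203: 58 values.

58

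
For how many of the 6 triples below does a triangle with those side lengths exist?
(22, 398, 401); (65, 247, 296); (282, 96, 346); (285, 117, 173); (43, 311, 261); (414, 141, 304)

(22,398,401): 22+398 > 401 → valid
(65,247,296): 65+247 > 296 → valid
(96,282,346): 96+282 > 346 → valid
(117,173,285): 117+173 > 285 → valid
(43,261,311): 43+261 ≤ 311 → not valid
(141,304,414): 141+304 > 414 → valid
5 of the 6 triples form a triangle.

5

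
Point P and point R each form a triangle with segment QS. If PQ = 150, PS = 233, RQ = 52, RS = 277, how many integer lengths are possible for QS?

103

From triangle PQS: 83 < QS < 383.
From triangle RQS: 225 < QS < 329.
Intersection: 225 < QS < 329, so integers 226 through 328: 103 values.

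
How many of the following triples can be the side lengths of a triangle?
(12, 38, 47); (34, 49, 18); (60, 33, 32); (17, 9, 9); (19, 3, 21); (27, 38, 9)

(12,38,47): 12+38 > 47 → valid
(18,34,49): 18+34 > 49 → valid
(32,33,60): 32+33 > 60 → valid
(9,9,17): 9+9 > 17 → valid
(3,19,21): 3+19 > 21 → valid
(9,27,38): 9+27 ≤ 38 → not valid
5 of the 6 triples form a triangle.

5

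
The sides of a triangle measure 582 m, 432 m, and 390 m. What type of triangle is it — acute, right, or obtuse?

Compare the square of the longest side to the sum of squares of the other two: 390² + 432² = 338724 = 582².

right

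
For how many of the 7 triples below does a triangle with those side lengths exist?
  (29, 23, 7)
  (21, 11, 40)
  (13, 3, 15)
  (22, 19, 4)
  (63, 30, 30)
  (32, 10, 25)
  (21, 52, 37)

5

(7,23,29): 7+23 > 29 → valid
(11,21,40): 11+21 ≤ 40 → not valid
(3,13,15): 3+13 > 15 → valid
(4,19,22): 4+19 > 22 → valid
(30,30,63): 30+30 ≤ 63 → not valid
(10,25,32): 10+25 > 32 → valid
(21,37,52): 21+37 > 52 → valid
5 of the 7 triples form a triangle.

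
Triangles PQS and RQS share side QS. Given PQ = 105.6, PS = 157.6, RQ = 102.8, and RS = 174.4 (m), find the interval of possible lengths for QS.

From triangle PQS: |105.6 − 157.6| < QS < 105.6 + 157.6, i.e. 52.0 < QS < 263.2.
From triangle RQS: 71.6 < QS < 277.2.
Both must hold, so QS lies in the intersection.

71.6 < QS < 263.2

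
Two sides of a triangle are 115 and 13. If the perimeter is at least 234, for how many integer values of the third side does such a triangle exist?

Triangle inequality: 102 < x < 128. Perimeter ≥ 234 gives x ≥ 234 − 115 − 13 = 106.
So 106 ≤ x < 128; integers 106 through 127: 22 values.

22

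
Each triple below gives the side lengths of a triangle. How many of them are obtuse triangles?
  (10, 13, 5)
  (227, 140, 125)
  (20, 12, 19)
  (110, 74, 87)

(10,13,5): 5²+10² = 125 < 169 = 13² → obtuse
(227,140,125): 125²+140² = 35225 < 51529 = 227² → obtuse
(20,12,19): 12²+19² = 505 > 400 = 20² → acute
(110,74,87): 74²+87² = 13045 > 12100 = 110² → acute
2 of the 4 are obtuse.

2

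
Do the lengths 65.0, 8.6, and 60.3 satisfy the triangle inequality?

Yes

The longest side is 65.0, and the other two sum to 68.9.
Since 68.9 > 65.0, the triangle inequality holds.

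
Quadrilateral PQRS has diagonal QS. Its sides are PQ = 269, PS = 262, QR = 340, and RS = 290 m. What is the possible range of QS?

From triangle PQS: |269 − 262| < QS < 269 + 262, i.e. 7 < QS < 531.
From triangle RQS: 50 < QS < 630.
Both must hold, so QS lies in the intersection.

50 < QS < 531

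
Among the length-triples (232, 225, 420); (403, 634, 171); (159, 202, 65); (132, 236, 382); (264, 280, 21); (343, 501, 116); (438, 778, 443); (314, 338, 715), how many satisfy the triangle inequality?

4

(225,232,420): 225+232 > 420 → valid
(171,403,634): 171+403 ≤ 634 → not valid
(65,159,202): 65+159 > 202 → valid
(132,236,382): 132+236 ≤ 382 → not valid
(21,264,280): 21+264 > 280 → valid
(116,343,501): 116+343 ≤ 501 → not valid
(438,443,778): 438+443 > 778 → valid
(314,338,715): 314+338 ≤ 715 → not valid
4 of the 8 triples form a triangle.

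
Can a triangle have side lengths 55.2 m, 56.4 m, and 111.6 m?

The two shorter sides sum to 111.6, exactly equal to the longest side 111.6.
That gives only a degenerate (flat) triangle — the inequality must be strict.

No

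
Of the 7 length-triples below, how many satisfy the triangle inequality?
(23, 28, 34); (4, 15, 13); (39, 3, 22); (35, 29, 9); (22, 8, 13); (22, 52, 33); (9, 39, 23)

(23,28,34): 23+28 > 34 → valid
(4,13,15): 4+13 > 15 → valid
(3,22,39): 3+22 ≤ 39 → not valid
(9,29,35): 9+29 > 35 → valid
(8,13,22): 8+13 ≤ 22 → not valid
(22,33,52): 22+33 > 52 → valid
(9,23,39): 9+23 ≤ 39 → not valid
4 of the 7 triples form a triangle.

4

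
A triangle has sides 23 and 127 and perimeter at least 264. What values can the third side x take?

Triangle inequality alone gives 104 < x < 150.
The perimeter condition gives x ≥ 264 − 23 − 127 = 114.
Intersecting the two: 114 ≤ x < 150.

114 ≤ x < 150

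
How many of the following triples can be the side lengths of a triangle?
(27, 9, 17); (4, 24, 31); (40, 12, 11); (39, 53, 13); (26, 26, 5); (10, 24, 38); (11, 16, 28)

(9,17,27): 9+17 ≤ 27 → not valid
(4,24,31): 4+24 ≤ 31 → not valid
(11,12,40): 11+12 ≤ 40 → not valid
(13,39,53): 13+39 ≤ 53 → not valid
(5,26,26): 5+26 > 26 → valid
(10,24,38): 10+24 ≤ 38 → not valid
(11,16,28): 11+16 ≤ 28 → not valid
1 of the 7 triples forms a triangle.

1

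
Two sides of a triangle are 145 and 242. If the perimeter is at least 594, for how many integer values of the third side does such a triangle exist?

180

Triangle inequality: 97 < x < 387. Perimeter ≥ 594 gives x ≥ 594 − 145 − 242 = 207.
So 207 ≤ x < 387; integers 207 through 386: 180 values.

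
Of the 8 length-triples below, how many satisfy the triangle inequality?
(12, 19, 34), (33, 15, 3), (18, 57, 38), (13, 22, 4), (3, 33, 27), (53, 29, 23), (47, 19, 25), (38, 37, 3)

(12,19,34): 12+19 ≤ 34 → not valid
(3,15,33): 3+15 ≤ 33 → not valid
(18,38,57): 18+38 ≤ 57 → not valid
(4,13,22): 4+13 ≤ 22 → not valid
(3,27,33): 3+27 ≤ 33 → not valid
(23,29,53): 23+29 ≤ 53 → not valid
(19,25,47): 19+25 ≤ 47 → not valid
(3,37,38): 3+37 > 38 → valid
1 of the 8 triples forms a triangle.

1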